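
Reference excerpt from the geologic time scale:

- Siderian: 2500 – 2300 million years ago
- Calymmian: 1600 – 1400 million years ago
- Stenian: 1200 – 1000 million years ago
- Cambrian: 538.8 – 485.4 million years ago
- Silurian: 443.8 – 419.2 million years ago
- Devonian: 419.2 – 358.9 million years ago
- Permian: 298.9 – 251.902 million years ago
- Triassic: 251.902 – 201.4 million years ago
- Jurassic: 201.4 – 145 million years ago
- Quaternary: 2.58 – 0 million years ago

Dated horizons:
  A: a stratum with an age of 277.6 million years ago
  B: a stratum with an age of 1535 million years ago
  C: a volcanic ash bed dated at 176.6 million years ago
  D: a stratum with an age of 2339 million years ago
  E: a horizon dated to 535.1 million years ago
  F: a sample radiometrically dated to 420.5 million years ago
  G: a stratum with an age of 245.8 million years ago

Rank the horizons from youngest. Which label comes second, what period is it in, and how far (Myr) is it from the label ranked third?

Sorted youngest-first by Ma: C (176.6), G (245.8), A (277.6), F (420.5), E (535.1), B (1535), D (2339).
The second youngest is G at 245.8 Ma, which lies in 251.902–201.4 Ma: the Triassic.
The third youngest is A at 277.6 Ma; separation = |245.8 − 277.6| = 31.8 Myr.

G, in the Triassic; 31.8 million years to A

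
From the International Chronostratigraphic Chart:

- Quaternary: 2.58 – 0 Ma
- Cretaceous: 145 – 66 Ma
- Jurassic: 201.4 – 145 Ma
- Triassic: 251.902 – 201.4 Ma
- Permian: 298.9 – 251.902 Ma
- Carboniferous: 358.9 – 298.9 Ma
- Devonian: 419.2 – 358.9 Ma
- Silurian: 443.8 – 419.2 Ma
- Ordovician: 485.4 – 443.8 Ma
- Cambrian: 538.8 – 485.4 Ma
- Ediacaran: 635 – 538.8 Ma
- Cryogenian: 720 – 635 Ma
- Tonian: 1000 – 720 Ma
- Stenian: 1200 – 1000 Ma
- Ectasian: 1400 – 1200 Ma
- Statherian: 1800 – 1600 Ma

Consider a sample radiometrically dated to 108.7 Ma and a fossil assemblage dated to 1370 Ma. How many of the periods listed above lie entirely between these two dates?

The older date is 1370 Ma and the younger is 108.7 Ma.
Periods with start < 1370 and end > 108.7 Ma: Stenian (1200–1000), Tonian (1000–720), Cryogenian (720–635), Ediacaran (635–538.8), Cambrian (538.8–485.4), Ordovician (485.4–443.8), Silurian (443.8–419.2), Devonian (419.2–358.9), Carboniferous (358.9–298.9), Permian (298.9–251.902), Triassic (251.902–201.4), Jurassic (201.4–145).
That is 12 complete periods.

12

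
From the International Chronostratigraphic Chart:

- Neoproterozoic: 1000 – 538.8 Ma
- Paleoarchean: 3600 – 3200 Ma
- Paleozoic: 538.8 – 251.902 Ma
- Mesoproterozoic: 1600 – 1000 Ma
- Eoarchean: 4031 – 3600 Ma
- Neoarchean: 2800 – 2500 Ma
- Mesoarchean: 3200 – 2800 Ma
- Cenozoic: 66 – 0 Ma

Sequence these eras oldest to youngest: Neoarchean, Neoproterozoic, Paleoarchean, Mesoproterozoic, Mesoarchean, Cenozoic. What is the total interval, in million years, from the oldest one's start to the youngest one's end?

Start ages (Ma): Paleoarchean 3600, Mesoarchean 3200, Neoarchean 2800, Mesoproterozoic 1600, Neoproterozoic 1000, Cenozoic 66.
Ordered oldest to youngest: Paleoarchean, Mesoarchean, Neoarchean, Mesoproterozoic, Neoproterozoic, Cenozoic.
Span = 3600 − 0 = 3600 Myr.

Paleoarchean → Mesoarchean → Neoarchean → Mesoproterozoic → Neoproterozoic → Cenozoic; total span 3600 Myr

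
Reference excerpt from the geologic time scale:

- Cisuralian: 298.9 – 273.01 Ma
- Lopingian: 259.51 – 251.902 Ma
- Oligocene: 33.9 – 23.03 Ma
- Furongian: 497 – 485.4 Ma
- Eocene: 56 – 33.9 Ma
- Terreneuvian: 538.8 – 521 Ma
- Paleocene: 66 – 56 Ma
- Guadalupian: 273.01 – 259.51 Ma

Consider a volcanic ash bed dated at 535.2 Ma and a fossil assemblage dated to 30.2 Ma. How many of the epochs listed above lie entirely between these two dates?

The older date is 535.2 Ma and the younger is 30.2 Ma.
Epochs with start < 535.2 and end > 30.2 Ma: Furongian (497–485.4), Cisuralian (298.9–273.01), Guadalupian (273.01–259.51), Lopingian (259.51–251.902), Paleocene (66–56), Eocene (56–33.9).
That is 6 complete epochs.

6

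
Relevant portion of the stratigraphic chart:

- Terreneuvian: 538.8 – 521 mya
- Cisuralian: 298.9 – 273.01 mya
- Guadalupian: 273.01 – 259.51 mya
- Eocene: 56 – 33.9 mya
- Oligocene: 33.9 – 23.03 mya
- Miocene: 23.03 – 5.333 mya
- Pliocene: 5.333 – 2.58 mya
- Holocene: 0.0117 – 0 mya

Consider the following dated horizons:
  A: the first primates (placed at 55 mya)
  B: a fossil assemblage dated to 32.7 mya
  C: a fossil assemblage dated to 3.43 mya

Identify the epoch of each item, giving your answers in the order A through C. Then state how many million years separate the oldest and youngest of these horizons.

A — Eocene; B — Oligocene; C — Pliocene; span 51.57 million years

Match each age against the start–end ranges in the excerpt: A = 55 Ma → Eocene (56–33.9); B = 32.7 Ma → Oligocene (33.9–23.03); C = 3.43 Ma → Pliocene (5.333–2.58).
The largest age is 55 Ma and the smallest is 3.43 Ma; their difference is 51.57 Myr.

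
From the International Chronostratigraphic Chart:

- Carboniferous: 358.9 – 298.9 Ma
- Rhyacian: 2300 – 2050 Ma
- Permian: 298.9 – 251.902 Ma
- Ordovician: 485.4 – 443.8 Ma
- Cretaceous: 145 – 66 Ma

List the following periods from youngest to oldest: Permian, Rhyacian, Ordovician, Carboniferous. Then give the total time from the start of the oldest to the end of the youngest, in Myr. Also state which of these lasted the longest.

Permian → Carboniferous → Ordovician → Rhyacian; total span 2048.098 Myr; longest is Rhyacian

From the excerpt: Permian 298.9–251.902; Rhyacian 2300–2050; Ordovician 485.4–443.8; Carboniferous 358.9–298.9 (Ma).
Larger Ma is earlier, so the oldest is Rhyacian and the youngest is Permian; youngest to oldest: Permian, Carboniferous, Ordovician, Rhyacian.
Oldest start 2300 minus youngest end 251.902 gives 2048.098 Myr overall.
Individual lengths (start − end): Rhyacian 250; Permian 46.998; Ordovician 41.6; Carboniferous 60. The largest is Rhyacian at 250 Myr.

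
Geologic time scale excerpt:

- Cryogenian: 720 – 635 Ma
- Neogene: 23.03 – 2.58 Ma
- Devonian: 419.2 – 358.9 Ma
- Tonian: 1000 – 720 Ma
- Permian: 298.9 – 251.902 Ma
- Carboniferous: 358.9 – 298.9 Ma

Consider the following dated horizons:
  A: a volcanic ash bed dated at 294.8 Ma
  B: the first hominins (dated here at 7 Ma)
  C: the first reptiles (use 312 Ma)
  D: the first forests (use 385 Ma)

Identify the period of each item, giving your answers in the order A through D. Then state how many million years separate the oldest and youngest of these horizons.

A — Permian; B — Neogene; C — Carboniferous; D — Devonian; span 378 million years

A: 294.8 Ma lies in 298.9–251.902 Ma, so Permian.
B: 7 Ma lies in 23.03–2.58 Ma, so Neogene.
C: 312 Ma lies in 358.9–298.9 Ma, so Carboniferous.
D: 385 Ma lies in 419.2–358.9 Ma, so Devonian.
Oldest = 385 Ma, youngest = 7 Ma → span 378 Myr.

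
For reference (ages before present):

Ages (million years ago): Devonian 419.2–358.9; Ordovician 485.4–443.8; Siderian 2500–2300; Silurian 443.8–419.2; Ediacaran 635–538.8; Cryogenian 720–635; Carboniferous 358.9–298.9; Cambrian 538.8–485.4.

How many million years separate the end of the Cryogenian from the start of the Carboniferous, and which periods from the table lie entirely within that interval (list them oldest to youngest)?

End of Cryogenian = 635 Ma; start of Carboniferous = 358.9 Ma.
Gap = 635 − 358.9 = 276.1 Myr.
Periods wholly inside 635–358.9 Ma: Ediacaran (635–538.8), Cambrian (538.8–485.4), Ordovician (485.4–443.8), Silurian (443.8–419.2), Devonian (419.2–358.9).

276.1 million years; Ediacaran, Cambrian, Ordovician, Silurian, Devonian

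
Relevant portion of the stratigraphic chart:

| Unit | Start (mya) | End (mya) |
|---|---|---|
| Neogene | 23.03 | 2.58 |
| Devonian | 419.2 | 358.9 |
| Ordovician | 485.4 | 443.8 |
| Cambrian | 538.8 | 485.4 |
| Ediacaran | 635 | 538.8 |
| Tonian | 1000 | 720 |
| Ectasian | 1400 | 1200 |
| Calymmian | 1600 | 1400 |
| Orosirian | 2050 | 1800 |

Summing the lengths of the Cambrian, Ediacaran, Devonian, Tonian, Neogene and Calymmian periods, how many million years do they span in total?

Duration is start − end for each: (538.8 − 485.4) + (635 − 538.8) + (419.2 − 358.9) + (1000 − 720) + (23.03 − 2.58) + (1600 − 1400).
That is 53.4 + 96.2 + 60.3 + 280 + 20.45 + 200, which totals 710.35 million years.

710.35 million years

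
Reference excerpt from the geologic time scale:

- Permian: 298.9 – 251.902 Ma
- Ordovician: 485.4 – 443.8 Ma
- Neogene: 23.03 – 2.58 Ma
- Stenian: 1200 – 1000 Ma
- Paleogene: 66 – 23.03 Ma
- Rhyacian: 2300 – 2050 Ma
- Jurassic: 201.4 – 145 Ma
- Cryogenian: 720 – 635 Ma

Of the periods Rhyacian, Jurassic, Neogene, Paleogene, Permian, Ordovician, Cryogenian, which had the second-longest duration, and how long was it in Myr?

Cryogenian, 85 million years

Durations: Rhyacian 250; Jurassic 56.4; Neogene 20.45; Paleogene 42.97; Permian 46.998; Ordovician 41.6; Cryogenian 85 Myr.
Sorted longest-first: Rhyacian (250), Cryogenian (85), Jurassic (56.4), Permian (46.998), Paleogene (42.97), Ordovician (41.6), Neogene (20.45).
The second longest is Cryogenian at 85 Myr.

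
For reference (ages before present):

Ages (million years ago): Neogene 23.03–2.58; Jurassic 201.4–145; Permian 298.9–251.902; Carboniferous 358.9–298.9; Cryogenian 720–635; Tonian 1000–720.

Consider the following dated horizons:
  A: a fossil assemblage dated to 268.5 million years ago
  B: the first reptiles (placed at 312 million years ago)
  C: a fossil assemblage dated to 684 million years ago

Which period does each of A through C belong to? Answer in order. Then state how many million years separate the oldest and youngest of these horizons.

A — Permian; B — Carboniferous; C — Cryogenian; span 415.5 million years

Match each age against the start–end ranges in the excerpt: A = 268.5 Ma → Permian (298.9–251.902); B = 312 Ma → Carboniferous (358.9–298.9); C = 684 Ma → Cryogenian (720–635).
The largest age is 684 Ma and the smallest is 268.5 Ma; their difference is 415.5 Myr.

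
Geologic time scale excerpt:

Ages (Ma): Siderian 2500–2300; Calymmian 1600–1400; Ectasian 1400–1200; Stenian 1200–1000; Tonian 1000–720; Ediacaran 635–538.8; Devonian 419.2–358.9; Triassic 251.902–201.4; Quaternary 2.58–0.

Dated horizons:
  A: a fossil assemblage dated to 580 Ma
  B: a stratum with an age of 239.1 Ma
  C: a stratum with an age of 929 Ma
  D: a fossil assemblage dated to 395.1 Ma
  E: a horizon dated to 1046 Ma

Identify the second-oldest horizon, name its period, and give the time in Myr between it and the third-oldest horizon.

C, in the Tonian; 349 million years to A

Sorted oldest-first by Ma: E (1046), C (929), A (580), D (395.1), B (239.1).
The second oldest is C at 929 Ma, which lies in 1000–720 Ma: the Tonian.
The third oldest is A at 580 Ma; separation = |929 − 580| = 349 Myr.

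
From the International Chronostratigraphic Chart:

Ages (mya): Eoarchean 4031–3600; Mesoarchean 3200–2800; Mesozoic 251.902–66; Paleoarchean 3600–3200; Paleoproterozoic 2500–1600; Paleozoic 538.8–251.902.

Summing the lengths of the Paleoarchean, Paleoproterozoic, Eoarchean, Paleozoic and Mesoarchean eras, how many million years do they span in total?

Each duration: Paleoarchean = 400; Paleoproterozoic = 900; Eoarchean = 431; Paleozoic = 286.898; Mesoarchean = 400.
Sum: 400 + 900 + 431 + 286.898 + 400 = 2417.898 Myr.

2417.898 million years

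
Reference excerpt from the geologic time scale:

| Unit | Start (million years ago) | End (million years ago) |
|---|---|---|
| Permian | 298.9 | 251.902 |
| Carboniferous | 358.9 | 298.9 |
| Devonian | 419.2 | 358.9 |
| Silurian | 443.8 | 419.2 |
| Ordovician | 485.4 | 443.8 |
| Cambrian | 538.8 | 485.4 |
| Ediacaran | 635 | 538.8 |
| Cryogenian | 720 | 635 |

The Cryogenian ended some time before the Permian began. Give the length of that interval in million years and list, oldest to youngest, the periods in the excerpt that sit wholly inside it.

The Cryogenian closes at 635 Ma and the Permian opens at 298.9 Ma, so the interval is 635 − 298.9 = 336.1 Myr.
A period fits inside if it starts at or after 635 Ma and ends at or before 298.9 Ma; oldest first that gives Ediacaran, Cambrian, Ordovician, Silurian, Devonian, Carboniferous.

336.1 million years; Ediacaran, Cambrian, Ordovician, Silurian, Devonian, Carboniferous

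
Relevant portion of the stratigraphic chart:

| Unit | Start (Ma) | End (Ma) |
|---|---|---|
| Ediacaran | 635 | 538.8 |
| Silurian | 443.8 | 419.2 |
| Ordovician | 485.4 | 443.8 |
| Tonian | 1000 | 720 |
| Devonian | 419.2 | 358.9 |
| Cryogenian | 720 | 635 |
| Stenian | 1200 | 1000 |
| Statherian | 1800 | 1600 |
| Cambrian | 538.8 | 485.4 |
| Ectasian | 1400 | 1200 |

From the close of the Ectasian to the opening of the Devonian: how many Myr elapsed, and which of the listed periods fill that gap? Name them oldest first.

The Ectasian closes at 1200 Ma and the Devonian opens at 419.2 Ma, so the interval is 1200 − 419.2 = 780.8 Myr.
A period fits inside if it starts at or after 1200 Ma and ends at or before 419.2 Ma; oldest first that gives Stenian, Tonian, Cryogenian, Ediacaran, Cambrian, Ordovician, Silurian.

780.8 million years; Stenian, Tonian, Cryogenian, Ediacaran, Cambrian, Ordovician, Silurian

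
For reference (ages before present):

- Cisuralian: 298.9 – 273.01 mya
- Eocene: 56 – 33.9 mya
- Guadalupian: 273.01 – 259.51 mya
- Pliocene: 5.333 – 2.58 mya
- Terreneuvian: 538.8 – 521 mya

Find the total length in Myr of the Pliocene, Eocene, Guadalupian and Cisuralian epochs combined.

64.243 million years

Duration is start − end for each: (5.333 − 2.58) + (56 − 33.9) + (273.01 − 259.51) + (298.9 − 273.01).
That is 2.753 + 22.1 + 13.5 + 25.89, which totals 64.243 million years.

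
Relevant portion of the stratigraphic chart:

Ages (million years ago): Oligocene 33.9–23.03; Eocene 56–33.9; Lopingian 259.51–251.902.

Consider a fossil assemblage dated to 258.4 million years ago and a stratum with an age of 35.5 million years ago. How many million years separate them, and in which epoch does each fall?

222.9 million years apart; the first in the Lopingian, the second in the Eocene

Elapsed time: 258.4 − 35.5 = 222.9 Myr.
258.4 Ma lies within 259.51–251.902 Ma: Lopingian.
35.5 Ma lies within 56–33.9 Ma: Eocene.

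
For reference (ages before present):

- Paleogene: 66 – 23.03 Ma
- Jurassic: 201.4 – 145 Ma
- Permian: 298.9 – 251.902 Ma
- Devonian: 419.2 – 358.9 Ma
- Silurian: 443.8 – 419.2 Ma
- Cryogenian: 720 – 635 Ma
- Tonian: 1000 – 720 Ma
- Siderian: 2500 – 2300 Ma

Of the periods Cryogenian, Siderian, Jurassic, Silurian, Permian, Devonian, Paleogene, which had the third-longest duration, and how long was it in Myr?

Devonian, 60.3 million years

Start − end for each: Cryogenian 720 − 635 = 85; Siderian 2500 − 2300 = 200; Jurassic 201.4 − 145 = 56.4; Silurian 443.8 − 419.2 = 24.6; Permian 298.9 − 251.902 = 46.998; Devonian 419.2 − 358.9 = 60.3; Paleogene 66 − 23.03 = 42.97.
Ranking these from longest: Siderian > Cryogenian > Devonian > Jurassic > Permian > Paleogene > Silurian.
Position 3 in that ranking is Devonian, which lasted 60.3 Myr.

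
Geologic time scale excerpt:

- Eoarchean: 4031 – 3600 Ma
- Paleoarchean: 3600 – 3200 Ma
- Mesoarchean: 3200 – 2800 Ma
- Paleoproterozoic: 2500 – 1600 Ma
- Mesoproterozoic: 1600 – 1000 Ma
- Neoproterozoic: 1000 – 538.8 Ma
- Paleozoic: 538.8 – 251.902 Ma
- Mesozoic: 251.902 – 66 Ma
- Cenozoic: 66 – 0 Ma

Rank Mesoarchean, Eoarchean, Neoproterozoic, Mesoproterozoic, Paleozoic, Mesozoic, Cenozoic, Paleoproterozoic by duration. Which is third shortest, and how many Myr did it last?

Start − end for each: Mesoarchean 3200 − 2800 = 400; Eoarchean 4031 − 3600 = 431; Neoproterozoic 1000 − 538.8 = 461.2; Mesoproterozoic 1600 − 1000 = 600; Paleozoic 538.8 − 251.902 = 286.898; Mesozoic 251.902 − 66 = 185.902; Cenozoic 66 − 0 = 66; Paleoproterozoic 2500 − 1600 = 900.
Ranking these from shortest: Cenozoic < Mesozoic < Paleozoic < Mesoarchean < Eoarchean < Neoproterozoic < Mesoproterozoic < Paleoproterozoic.
Position 3 in that ranking is Paleozoic, which lasted 286.898 Myr.

Paleozoic, 286.898 million years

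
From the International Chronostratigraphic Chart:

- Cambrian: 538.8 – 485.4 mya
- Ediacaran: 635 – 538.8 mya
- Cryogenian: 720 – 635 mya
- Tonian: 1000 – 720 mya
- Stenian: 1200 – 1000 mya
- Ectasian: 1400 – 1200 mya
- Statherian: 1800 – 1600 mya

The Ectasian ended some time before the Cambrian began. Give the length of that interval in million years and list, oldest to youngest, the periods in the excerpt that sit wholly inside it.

661.2 million years; Stenian, Tonian, Cryogenian, Ediacaran

The Ectasian closes at 1200 Ma and the Cambrian opens at 538.8 Ma, so the interval is 1200 − 538.8 = 661.2 Myr.
A period fits inside if it starts at or after 1200 Ma and ends at or before 538.8 Ma; oldest first that gives Stenian, Tonian, Cryogenian, Ediacaran.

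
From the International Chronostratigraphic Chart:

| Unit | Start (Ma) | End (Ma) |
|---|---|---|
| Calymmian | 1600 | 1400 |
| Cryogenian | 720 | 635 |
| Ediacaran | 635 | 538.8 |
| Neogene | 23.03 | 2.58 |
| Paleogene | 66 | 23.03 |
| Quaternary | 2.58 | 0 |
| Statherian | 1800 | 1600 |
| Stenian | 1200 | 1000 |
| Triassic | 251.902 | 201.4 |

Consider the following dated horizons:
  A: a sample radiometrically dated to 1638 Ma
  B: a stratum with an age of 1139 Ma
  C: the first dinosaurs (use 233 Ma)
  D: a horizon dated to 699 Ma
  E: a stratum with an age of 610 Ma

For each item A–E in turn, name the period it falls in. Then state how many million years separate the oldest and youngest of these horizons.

A: 1638 Ma lies in 1800–1600 Ma, so Statherian.
B: 1139 Ma lies in 1200–1000 Ma, so Stenian.
C: 233 Ma lies in 251.902–201.4 Ma, so Triassic.
D: 699 Ma lies in 720–635 Ma, so Cryogenian.
E: 610 Ma lies in 635–538.8 Ma, so Ediacaran.
Oldest = 1638 Ma, youngest = 233 Ma → span 1405 Myr.

A — Statherian; B — Stenian; C — Triassic; D — Cryogenian; E — Ediacaran; span 1405 million years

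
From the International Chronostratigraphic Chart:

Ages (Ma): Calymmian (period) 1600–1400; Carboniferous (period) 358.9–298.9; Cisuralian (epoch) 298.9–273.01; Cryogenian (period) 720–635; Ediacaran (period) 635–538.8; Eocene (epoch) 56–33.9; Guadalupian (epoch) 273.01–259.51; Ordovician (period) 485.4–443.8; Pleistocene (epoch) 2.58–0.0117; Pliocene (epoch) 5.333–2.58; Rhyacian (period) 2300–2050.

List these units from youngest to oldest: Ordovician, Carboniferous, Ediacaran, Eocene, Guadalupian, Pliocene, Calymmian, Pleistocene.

Pleistocene, then Pliocene, then Eocene, then Guadalupian, then Carboniferous, then Ordovician, then Ediacaran, then Calymmian

Read off each span (Ma): Ordovician 485.4–443.8; Carboniferous 358.9–298.9; Ediacaran 635–538.8; Eocene 56–33.9; Guadalupian 273.01–259.51; Pliocene 5.333–2.58; Calymmian 1600–1400; Pleistocene 2.58–0.0117.
Larger Ma is older, so oldest→youngest is Calymmian, Ediacaran, Ordovician, Carboniferous, Guadalupian, Eocene, Pliocene, Pleistocene; reverse it for youngest→oldest.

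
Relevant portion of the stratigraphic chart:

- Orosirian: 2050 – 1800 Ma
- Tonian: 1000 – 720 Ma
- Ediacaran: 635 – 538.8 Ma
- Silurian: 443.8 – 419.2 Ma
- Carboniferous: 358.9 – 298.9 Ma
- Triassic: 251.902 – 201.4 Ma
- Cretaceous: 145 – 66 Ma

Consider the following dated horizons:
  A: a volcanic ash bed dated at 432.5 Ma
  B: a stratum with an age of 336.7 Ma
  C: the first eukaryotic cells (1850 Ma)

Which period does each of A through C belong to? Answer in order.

A: 432.5 Ma lies in 443.8–419.2 Ma, so Silurian.
B: 336.7 Ma lies in 358.9–298.9 Ma, so Carboniferous.
C: 1850 Ma lies in 2050–1800 Ma, so Orosirian.

A — Silurian; B — Carboniferous; C — Orosirian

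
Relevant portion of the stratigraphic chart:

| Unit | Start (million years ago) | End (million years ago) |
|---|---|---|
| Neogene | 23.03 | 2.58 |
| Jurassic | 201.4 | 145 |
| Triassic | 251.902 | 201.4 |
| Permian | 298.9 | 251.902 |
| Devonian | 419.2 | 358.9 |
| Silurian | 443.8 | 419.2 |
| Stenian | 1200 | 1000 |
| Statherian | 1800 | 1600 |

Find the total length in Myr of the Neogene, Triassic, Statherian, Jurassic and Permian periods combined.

374.35 million years

Each duration: Neogene = 20.45; Triassic = 50.502; Statherian = 200; Jurassic = 56.4; Permian = 46.998.
Sum: 20.45 + 50.502 + 200 + 56.4 + 46.998 = 374.35 Myr.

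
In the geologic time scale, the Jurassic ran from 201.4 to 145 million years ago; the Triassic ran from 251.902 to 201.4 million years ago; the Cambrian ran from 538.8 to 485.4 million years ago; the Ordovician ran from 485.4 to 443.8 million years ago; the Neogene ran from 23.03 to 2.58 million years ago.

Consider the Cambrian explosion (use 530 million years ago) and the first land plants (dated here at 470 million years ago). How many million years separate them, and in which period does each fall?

60 million years apart; the first in the Cambrian, the second in the Ordovician

Elapsed time: 530 − 470 = 60 Myr.
530 Ma lies within 538.8–485.4 Ma: Cambrian.
470 Ma lies within 485.4–443.8 Ma: Ordovician.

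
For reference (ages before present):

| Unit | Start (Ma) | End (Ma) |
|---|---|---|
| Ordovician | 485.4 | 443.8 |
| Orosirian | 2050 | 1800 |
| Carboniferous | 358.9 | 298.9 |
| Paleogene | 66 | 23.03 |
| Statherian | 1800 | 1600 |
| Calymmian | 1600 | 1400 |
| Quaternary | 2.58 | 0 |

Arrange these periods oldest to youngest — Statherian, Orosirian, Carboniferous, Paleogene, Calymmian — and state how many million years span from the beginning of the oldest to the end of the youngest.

From the excerpt: Statherian 1800–1600; Orosirian 2050–1800; Carboniferous 358.9–298.9; Paleogene 66–23.03; Calymmian 1600–1400 (Ma).
Larger Ma is earlier, so the oldest is Orosirian and the youngest is Paleogene; oldest to youngest: Orosirian, Statherian, Calymmian, Carboniferous, Paleogene.
Oldest start 2050 minus youngest end 23.03 gives 2026.97 Myr overall.

Orosirian, Statherian, Calymmian, Carboniferous, Paleogene; total span 2026.97 Myr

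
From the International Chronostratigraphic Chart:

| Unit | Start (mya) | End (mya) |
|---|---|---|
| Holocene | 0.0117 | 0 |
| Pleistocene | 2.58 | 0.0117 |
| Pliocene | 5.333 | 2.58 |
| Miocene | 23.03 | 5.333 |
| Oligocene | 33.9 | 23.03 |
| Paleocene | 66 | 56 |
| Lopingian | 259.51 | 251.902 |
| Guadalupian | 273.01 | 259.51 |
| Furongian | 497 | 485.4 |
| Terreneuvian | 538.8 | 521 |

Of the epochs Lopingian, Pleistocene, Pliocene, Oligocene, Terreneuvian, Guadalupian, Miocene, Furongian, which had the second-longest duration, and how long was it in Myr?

Miocene, 17.697 million years

Durations: Lopingian 7.608; Pleistocene 2.5683; Pliocene 2.753; Oligocene 10.87; Terreneuvian 17.8; Guadalupian 13.5; Miocene 17.697; Furongian 11.6 Myr.
Sorted longest-first: Terreneuvian (17.8), Miocene (17.697), Guadalupian (13.5), Furongian (11.6), Oligocene (10.87), Lopingian (7.608), Pliocene (2.753), Pleistocene (2.5683).
The second longest is Miocene at 17.697 Myr.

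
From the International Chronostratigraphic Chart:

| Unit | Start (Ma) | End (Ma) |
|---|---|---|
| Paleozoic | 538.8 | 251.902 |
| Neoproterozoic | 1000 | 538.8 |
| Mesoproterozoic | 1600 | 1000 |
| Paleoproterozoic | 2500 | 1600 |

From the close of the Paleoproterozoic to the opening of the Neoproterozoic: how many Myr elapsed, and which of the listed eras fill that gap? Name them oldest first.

600 million years; Mesoproterozoic

End of Paleoproterozoic = 1600 Ma; start of Neoproterozoic = 1000 Ma.
Gap = 1600 − 1000 = 600 Myr.
Eras wholly inside 1600–1000 Ma: Mesoproterozoic (1600–1000).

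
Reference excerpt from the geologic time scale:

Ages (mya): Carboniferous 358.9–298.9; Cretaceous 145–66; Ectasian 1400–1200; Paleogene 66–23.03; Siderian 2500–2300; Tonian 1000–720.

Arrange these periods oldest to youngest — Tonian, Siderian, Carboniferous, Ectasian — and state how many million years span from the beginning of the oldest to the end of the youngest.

Siderian → Ectasian → Tonian → Carboniferous; total span 2201.1 Myr

From the excerpt: Tonian 1000–720; Siderian 2500–2300; Carboniferous 358.9–298.9; Ectasian 1400–1200 (Ma).
Larger Ma is earlier, so the oldest is Siderian and the youngest is Carboniferous; oldest to youngest: Siderian, Ectasian, Tonian, Carboniferous.
Oldest start 2500 minus youngest end 298.9 gives 2201.1 Myr overall.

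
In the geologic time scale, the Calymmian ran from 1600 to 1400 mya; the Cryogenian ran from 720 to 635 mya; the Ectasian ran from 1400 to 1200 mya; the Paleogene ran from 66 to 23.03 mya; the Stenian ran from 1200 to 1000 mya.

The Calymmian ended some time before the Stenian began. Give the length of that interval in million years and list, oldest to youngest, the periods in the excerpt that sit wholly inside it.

End of Calymmian = 1400 Ma; start of Stenian = 1200 Ma.
Gap = 1400 − 1200 = 200 Myr.
Periods wholly inside 1400–1200 Ma: Ectasian (1400–1200).

200 million years; Ectasian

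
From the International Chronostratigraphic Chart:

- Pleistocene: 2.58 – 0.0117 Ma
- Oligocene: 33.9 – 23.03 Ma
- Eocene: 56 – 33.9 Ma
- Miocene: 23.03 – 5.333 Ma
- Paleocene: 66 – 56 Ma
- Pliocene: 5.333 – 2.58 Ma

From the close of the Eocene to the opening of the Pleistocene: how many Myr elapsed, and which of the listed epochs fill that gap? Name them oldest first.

31.32 million years; Oligocene, Miocene, Pliocene

The Eocene closes at 33.9 Ma and the Pleistocene opens at 2.58 Ma, so the interval is 33.9 − 2.58 = 31.32 Myr.
An epoch fits inside if it starts at or after 33.9 Ma and ends at or before 2.58 Ma; oldest first that gives Oligocene, Miocene, Pliocene.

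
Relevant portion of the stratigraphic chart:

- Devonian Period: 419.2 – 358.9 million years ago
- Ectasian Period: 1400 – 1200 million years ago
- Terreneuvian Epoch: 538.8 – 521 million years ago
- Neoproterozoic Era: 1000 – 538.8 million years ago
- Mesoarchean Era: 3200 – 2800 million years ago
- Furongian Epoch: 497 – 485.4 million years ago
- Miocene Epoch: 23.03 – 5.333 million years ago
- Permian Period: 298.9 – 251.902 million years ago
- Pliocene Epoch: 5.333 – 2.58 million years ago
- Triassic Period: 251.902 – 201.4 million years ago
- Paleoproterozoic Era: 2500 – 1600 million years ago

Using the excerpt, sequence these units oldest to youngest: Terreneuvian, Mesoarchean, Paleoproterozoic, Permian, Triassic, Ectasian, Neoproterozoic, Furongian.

The oldest of these is Mesoarchean (starts 3200 Ma) and the youngest is Triassic (ends 201.4 Ma).
In between, by decreasing start age: Paleoproterozoic (2500), Ectasian (1400), Neoproterozoic (1000), Terreneuvian (538.8), Furongian (497), Permian (298.9).

Mesoarchean → Paleoproterozoic → Ectasian → Neoproterozoic → Terreneuvian → Furongian → Permian → Triassic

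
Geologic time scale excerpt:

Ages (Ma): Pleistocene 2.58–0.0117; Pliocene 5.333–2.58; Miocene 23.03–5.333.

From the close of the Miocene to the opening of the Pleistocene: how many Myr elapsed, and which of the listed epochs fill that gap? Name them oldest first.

2.753 million years; Pliocene

The Miocene closes at 5.333 Ma and the Pleistocene opens at 2.58 Ma, so the interval is 5.333 − 2.58 = 2.753 Myr.
An epoch fits inside if it starts at or after 5.333 Ma and ends at or before 2.58 Ma; oldest first that gives Pliocene.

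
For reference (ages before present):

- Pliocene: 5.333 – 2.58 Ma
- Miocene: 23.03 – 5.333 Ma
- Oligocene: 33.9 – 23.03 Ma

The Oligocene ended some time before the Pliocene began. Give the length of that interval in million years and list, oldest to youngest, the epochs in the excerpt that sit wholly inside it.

The Oligocene closes at 23.03 Ma and the Pliocene opens at 5.333 Ma, so the interval is 23.03 − 5.333 = 17.697 Myr.
An epoch fits inside if it starts at or after 23.03 Ma and ends at or before 5.333 Ma; oldest first that gives Miocene.

17.697 million years; Miocene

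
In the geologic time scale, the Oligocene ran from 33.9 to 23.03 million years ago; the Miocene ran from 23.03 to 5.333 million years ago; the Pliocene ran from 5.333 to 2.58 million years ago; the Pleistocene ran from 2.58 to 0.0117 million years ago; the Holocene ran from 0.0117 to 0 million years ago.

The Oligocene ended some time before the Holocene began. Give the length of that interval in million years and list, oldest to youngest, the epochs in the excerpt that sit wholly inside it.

End of Oligocene = 23.03 Ma; start of Holocene = 0.0117 Ma.
Gap = 23.03 − 0.0117 = 23.0183 Myr.
Epochs wholly inside 23.03–0.0117 Ma: Miocene (23.03–5.333), Pliocene (5.333–2.58), Pleistocene (2.58–0.0117).

23.0183 million years; Miocene, Pliocene, Pleistocene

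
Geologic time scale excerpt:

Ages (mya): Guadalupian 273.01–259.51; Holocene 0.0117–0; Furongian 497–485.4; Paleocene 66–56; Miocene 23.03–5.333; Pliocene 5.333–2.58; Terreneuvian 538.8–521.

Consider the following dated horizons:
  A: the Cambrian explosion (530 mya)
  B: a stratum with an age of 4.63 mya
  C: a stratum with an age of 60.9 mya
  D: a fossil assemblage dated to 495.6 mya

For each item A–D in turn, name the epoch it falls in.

Match each age against the start–end ranges in the excerpt: A = 530 Ma → Terreneuvian (538.8–521); B = 4.63 Ma → Pliocene (5.333–2.58); C = 60.9 Ma → Paleocene (66–56); D = 495.6 Ma → Furongian (497–485.4).

A — Terreneuvian; B — Pliocene; C — Paleocene; D — Furongian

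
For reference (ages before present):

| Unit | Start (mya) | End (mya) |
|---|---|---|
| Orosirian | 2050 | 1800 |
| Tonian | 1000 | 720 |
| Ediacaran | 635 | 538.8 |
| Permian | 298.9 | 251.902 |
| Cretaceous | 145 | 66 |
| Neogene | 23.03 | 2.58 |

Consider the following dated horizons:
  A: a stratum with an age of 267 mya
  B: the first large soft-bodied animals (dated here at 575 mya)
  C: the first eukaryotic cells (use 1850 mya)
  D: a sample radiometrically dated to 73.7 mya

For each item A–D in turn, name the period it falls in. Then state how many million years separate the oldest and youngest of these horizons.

A — Permian; B — Ediacaran; C — Orosirian; D — Cretaceous; span 1776.3 million years

Match each age against the start–end ranges in the excerpt: A = 267 Ma → Permian (298.9–251.902); B = 575 Ma → Ediacaran (635–538.8); C = 1850 Ma → Orosirian (2050–1800); D = 73.7 Ma → Cretaceous (145–66).
The largest age is 1850 Ma and the smallest is 73.7 Ma; their difference is 1776.3 Myr.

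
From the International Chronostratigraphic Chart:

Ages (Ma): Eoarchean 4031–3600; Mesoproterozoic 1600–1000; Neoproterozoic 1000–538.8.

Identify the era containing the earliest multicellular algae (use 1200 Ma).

1200 Ma lies between 1600 and 1000 Ma, so it falls in the Mesoproterozoic.

Mesoproterozoic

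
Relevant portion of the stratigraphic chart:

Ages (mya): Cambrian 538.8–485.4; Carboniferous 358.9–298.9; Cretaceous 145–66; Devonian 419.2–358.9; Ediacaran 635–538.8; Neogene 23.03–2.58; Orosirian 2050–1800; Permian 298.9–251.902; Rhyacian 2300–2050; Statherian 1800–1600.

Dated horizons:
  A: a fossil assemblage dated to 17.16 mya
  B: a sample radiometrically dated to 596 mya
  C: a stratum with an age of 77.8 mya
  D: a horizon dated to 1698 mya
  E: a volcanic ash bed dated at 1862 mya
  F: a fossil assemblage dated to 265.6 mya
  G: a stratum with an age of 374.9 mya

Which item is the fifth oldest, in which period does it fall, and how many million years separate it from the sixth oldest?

Larger Ma means older, so oldest first: E 1862 > D 1698 > B 596 > G 374.9 > F 265.6 > C 77.8 > A 17.16.
Counting 5 along gives F (265.6 Ma); the excerpt puts that inside the Permian, 298.9–251.902 Ma.
Next in line is C (77.8 Ma), and 265.6 − 77.8 = 187.8 Myr.

F, in the Permian; 187.8 million years to C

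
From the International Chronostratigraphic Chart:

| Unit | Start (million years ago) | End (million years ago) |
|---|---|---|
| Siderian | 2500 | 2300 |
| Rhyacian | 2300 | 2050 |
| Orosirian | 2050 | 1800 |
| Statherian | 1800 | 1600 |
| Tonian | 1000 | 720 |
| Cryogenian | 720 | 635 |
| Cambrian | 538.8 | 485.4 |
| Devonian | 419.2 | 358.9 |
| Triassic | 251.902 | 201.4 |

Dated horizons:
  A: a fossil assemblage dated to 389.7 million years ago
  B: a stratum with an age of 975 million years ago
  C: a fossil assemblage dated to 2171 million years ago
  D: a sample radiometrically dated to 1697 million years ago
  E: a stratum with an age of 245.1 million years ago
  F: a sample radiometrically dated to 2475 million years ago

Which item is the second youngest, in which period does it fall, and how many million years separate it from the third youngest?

A, in the Devonian; 585.3 million years to B

Smaller Ma means younger, so youngest first: E 245.1 < A 389.7 < B 975 < D 1697 < C 2171 < F 2475.
Counting 2 along gives A (389.7 Ma); the excerpt puts that inside the Devonian, 419.2–358.9 Ma.
Next in line is B (975 Ma), and 975 − 389.7 = 585.3 Myr.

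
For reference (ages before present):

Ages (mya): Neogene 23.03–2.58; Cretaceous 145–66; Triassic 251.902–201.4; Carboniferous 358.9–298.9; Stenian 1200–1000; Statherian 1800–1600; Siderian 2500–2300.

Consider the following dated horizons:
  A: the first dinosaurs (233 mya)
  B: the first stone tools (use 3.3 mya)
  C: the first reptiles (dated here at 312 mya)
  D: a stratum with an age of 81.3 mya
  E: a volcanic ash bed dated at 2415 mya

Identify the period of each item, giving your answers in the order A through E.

A: 233 Ma lies in 251.902–201.4 Ma, so Triassic.
B: 3.3 Ma lies in 23.03–2.58 Ma, so Neogene.
C: 312 Ma lies in 358.9–298.9 Ma, so Carboniferous.
D: 81.3 Ma lies in 145–66 Ma, so Cretaceous.
E: 2415 Ma lies in 2500–2300 Ma, so Siderian.

A — Triassic; B — Neogene; C — Carboniferous; D — Cretaceous; E — Siderian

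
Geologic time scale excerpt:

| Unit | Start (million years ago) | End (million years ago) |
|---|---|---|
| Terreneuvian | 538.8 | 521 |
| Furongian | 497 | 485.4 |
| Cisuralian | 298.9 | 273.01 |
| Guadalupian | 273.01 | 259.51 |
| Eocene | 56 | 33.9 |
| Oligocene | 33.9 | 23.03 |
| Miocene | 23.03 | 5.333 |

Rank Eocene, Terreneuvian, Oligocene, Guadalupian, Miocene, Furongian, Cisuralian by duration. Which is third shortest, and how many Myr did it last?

Durations: Eocene 22.1; Terreneuvian 17.8; Oligocene 10.87; Guadalupian 13.5; Miocene 17.697; Furongian 11.6; Cisuralian 25.89 Myr.
Sorted shortest-first: Oligocene (10.87), Furongian (11.6), Guadalupian (13.5), Miocene (17.697), Terreneuvian (17.8), Eocene (22.1), Cisuralian (25.89).
The third shortest is Guadalupian at 13.5 Myr.

Guadalupian, 13.5 million years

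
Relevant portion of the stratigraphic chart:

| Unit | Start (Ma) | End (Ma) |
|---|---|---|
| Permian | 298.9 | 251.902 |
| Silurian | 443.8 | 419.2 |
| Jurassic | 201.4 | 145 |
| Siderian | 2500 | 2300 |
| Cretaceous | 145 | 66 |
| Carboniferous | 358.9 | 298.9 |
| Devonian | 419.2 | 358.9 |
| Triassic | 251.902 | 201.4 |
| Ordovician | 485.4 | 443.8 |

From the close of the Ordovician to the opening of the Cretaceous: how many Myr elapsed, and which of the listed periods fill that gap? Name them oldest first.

298.8 million years; Silurian, Devonian, Carboniferous, Permian, Triassic, Jurassic

The Ordovician closes at 443.8 Ma and the Cretaceous opens at 145 Ma, so the interval is 443.8 − 145 = 298.8 Myr.
A period fits inside if it starts at or after 443.8 Ma and ends at or before 145 Ma; oldest first that gives Silurian, Devonian, Carboniferous, Permian, Triassic, Jurassic.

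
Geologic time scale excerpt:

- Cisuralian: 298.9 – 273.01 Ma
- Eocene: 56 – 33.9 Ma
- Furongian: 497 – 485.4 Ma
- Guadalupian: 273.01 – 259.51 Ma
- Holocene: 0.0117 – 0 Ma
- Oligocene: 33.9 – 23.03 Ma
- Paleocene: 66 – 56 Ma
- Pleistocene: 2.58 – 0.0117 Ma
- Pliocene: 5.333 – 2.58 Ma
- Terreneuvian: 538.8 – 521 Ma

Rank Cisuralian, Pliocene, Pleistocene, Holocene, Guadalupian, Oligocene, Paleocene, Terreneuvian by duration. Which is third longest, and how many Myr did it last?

Start − end for each: Cisuralian 298.9 − 273.01 = 25.89; Pliocene 5.333 − 2.58 = 2.753; Pleistocene 2.58 − 0.0117 = 2.5683; Holocene 0.0117 − 0 = 0.0117; Guadalupian 273.01 − 259.51 = 13.5; Oligocene 33.9 − 23.03 = 10.87; Paleocene 66 − 56 = 10; Terreneuvian 538.8 − 521 = 17.8.
Ranking these from longest: Cisuralian > Terreneuvian > Guadalupian > Oligocene > Paleocene > Pliocene > Pleistocene > Holocene.
Position 3 in that ranking is Guadalupian, which lasted 13.5 Myr.

Guadalupian, 13.5 million years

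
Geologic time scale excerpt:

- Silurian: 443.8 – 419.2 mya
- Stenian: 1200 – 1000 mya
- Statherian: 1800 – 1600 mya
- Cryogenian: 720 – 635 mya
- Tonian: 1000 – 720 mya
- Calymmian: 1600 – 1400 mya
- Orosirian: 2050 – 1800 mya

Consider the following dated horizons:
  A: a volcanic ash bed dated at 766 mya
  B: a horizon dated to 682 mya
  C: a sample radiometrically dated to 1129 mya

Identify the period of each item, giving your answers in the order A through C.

A — Tonian; B — Cryogenian; C — Stenian

Match each age against the start–end ranges in the excerpt: A = 766 Ma → Tonian (1000–720); B = 682 Ma → Cryogenian (720–635); C = 1129 Ma → Stenian (1200–1000).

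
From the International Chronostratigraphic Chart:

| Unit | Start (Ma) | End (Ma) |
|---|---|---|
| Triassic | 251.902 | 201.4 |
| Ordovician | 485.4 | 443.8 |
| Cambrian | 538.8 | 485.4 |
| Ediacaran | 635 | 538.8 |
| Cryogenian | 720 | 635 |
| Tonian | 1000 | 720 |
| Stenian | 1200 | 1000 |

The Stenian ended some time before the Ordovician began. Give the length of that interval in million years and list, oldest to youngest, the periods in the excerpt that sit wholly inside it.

The Stenian closes at 1000 Ma and the Ordovician opens at 485.4 Ma, so the interval is 1000 − 485.4 = 514.6 Myr.
A period fits inside if it starts at or after 1000 Ma and ends at or before 485.4 Ma; oldest first that gives Tonian, Cryogenian, Ediacaran, Cambrian.

514.6 million years; Tonian, Cryogenian, Ediacaran, Cambrian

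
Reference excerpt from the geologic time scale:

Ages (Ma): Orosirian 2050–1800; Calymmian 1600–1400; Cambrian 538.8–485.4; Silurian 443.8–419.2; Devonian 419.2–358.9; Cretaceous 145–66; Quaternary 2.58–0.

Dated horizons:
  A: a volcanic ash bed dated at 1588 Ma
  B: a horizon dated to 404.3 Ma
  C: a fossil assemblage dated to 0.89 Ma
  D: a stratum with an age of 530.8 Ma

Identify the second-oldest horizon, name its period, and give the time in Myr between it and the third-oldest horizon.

Sorted oldest-first by Ma: A (1588), D (530.8), B (404.3), C (0.89).
The second oldest is D at 530.8 Ma, which lies in 538.8–485.4 Ma: the Cambrian.
The third oldest is B at 404.3 Ma; separation = |530.8 − 404.3| = 126.5 Myr.

D, in the Cambrian; 126.5 million years to B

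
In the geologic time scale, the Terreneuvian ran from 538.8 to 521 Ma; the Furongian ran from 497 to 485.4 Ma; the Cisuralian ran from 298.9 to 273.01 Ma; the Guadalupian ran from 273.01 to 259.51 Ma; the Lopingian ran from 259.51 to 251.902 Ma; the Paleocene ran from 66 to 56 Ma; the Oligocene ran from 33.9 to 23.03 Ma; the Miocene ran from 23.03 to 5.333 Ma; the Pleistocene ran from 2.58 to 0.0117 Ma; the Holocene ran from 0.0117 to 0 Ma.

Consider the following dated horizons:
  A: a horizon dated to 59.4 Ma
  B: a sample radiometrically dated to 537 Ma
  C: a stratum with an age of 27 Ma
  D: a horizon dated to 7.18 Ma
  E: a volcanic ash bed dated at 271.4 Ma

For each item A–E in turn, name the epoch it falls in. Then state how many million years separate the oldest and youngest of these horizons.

A — Paleocene; B — Terreneuvian; C — Oligocene; D — Miocene; E — Guadalupian; span 529.82 million years

Match each age against the start–end ranges in the excerpt: A = 59.4 Ma → Paleocene (66–56); B = 537 Ma → Terreneuvian (538.8–521); C = 27 Ma → Oligocene (33.9–23.03); D = 7.18 Ma → Miocene (23.03–5.333); E = 271.4 Ma → Guadalupian (273.01–259.51).
The largest age is 537 Ma and the smallest is 7.18 Ma; their difference is 529.82 Myr.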